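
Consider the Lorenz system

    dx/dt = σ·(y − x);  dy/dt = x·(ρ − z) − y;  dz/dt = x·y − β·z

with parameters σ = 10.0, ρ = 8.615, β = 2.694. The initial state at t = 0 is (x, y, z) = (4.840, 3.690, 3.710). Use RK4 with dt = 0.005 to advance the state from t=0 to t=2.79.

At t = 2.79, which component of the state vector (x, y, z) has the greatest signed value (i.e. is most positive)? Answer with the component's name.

largest component: z

t=0.000: state=(4.840, 3.690, 3.710)
step 1 (dt=0.005): k1=(-11.500, 20.050, 7.865), k2=(-10.711, 19.764, 7.947), k3=(-10.738, 19.774, 7.950), k4=(-9.974, 19.498, 8.033); state += dt/6·(k1+2k2+2k3+k4)
t=0.005: state=(4.786, 3.789, 3.750)
t=0.010: state=(4.740, 3.885, 3.790)
t=0.015: state=(4.701, 3.979, 3.832)
continuing one RK4 step at a time; state shown every 20 steps (Δt=0.1):
t=0.100: state=(4.740, 5.304, 4.703)
t=0.200: state=(5.509, 6.334, 6.245)
t=0.300: state=(6.149, 6.511, 8.130)
t=0.400: state=(6.123, 5.705, 9.557)
t=0.500: state=(5.413, 4.499, 9.883)
t=0.600: state=(4.475, 3.590, 9.273)
t=0.700: state=(3.741, 3.180, 8.275)
t=0.800: state=(3.363, 3.160, 7.288)
t=0.900: state=(3.314, 3.408, 6.517)
t=1.000: state=(3.527, 3.849, 6.061)
t=1.100: state=(3.934, 4.413, 5.983)
t=1.200: state=(4.452, 4.989, 6.310)
t=1.300: state=(4.957, 5.402, 6.985)
t=1.400: state=(5.287, 5.479, 7.808)
t=1.500: state=(5.316, 5.184, 8.464)
t=1.600: state=(5.053, 4.684, 8.713)
t=1.700: state=(4.642, 4.220, 8.537)
t=1.800: state=(4.261, 3.939, 8.098)
t=1.900: state=(4.021, 3.868, 7.589)
t=2.000: state=(3.955, 3.974, 7.159)
t=2.100: state=(4.047, 4.206, 6.899)
t=2.200: state=(4.254, 4.499, 6.854)
t=2.300: state=(4.514, 4.776, 7.024)
t=2.400: state=(4.752, 4.954, 7.352)
t=2.500: state=(4.896, 4.974, 7.727)
t=2.600: state=(4.903, 4.841, 8.019)
t=2.700: state=(4.785, 4.621, 8.136)
t=2.790: state=(4.619, 4.424, 8.081)
compare at T: x=4.619, y=4.424, z=8.081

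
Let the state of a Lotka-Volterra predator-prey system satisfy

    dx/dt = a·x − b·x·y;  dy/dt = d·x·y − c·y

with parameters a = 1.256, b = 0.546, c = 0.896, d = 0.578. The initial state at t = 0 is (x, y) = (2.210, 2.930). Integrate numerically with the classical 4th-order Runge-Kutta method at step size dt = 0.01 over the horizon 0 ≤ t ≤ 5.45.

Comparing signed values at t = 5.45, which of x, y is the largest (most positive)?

largest component: x

t=0.000: state=(2.210, 2.930)
step 1 (dt=0.01): k1=(-0.760, 1.117), k2=(-0.765, 1.113), k3=(-0.765, 1.113), k4=(-0.771, 1.109); state += dt/6·(k1+2k2+2k3+k4)
t=0.010: state=(2.202, 2.941)
t=0.020: state=(2.195, 2.952)
t=0.030: state=(2.187, 2.963)
continuing one RK4 step at a time; state shown every 20 steps (Δt=0.2):
t=0.200: state=(2.040, 3.132)
t=0.400: state=(1.847, 3.278)
t=0.600: state=(1.652, 3.354)
t=0.800: state=(1.471, 3.358)
t=1.000: state=(1.314, 3.296)
t=1.200: state=(1.186, 3.183)
t=1.400: state=(1.085, 3.033)
t=1.600: state=(1.011, 2.861)
t=1.800: state=(0.960, 2.680)
t=2.000: state=(0.931, 2.499)
t=2.200: state=(0.919, 2.324)
t=2.400: state=(0.925, 2.161)
t=2.600: state=(0.947, 2.013)
t=2.800: state=(0.985, 1.881)
t=3.000: state=(1.037, 1.767)
t=3.200: state=(1.106, 1.672)
t=3.400: state=(1.189, 1.595)
t=3.600: state=(1.289, 1.539)
t=3.800: state=(1.403, 1.503)
t=4.000: state=(1.533, 1.488)
t=4.200: state=(1.674, 1.497)
t=4.400: state=(1.825, 1.532)
t=4.600: state=(1.978, 1.596)
t=4.800: state=(2.126, 1.691)
t=5.000: state=(2.257, 1.822)
t=5.200: state=(2.357, 1.989)
t=5.400: state=(2.412, 2.192)
t=5.450: state=(2.418, 2.247)
compare at T: x=2.418, y=2.247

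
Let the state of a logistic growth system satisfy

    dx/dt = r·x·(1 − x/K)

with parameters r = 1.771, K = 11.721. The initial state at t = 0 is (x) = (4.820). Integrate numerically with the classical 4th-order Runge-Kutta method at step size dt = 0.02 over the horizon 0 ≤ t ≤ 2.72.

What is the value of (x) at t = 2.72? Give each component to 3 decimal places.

t=0.000: state=(4.820)
step 1 (dt=0.02): k1=(5.026), k2=(5.041), k3=(5.041), k4=(5.056); state += dt/6·(k1+2k2+2k3+k4)
t=0.020: state=(4.921)
t=0.040: state=(5.022)
t=0.060: state=(5.124)
continuing one RK4 step at a time; state shown every 5 steps (Δt=0.1):
t=0.100: state=(5.329)
t=0.200: state=(5.847)
t=0.300: state=(6.364)
t=0.400: state=(6.874)
t=0.500: state=(7.369)
t=0.600: state=(7.841)
t=0.700: state=(8.287)
t=0.800: state=(8.700)
t=0.900: state=(9.080)
t=1.000: state=(9.425)
t=1.100: state=(9.734)
t=1.200: state=(10.010)
t=1.300: state=(10.253)
t=1.400: state=(10.465)
t=1.500: state=(10.651)
t=1.600: state=(10.811)
t=1.700: state=(10.949)
t=1.800: state=(11.067)
t=1.900: state=(11.168)
t=2.000: state=(11.254)
t=2.100: state=(11.328)
t=2.200: state=(11.390)
t=2.300: state=(11.442)
t=2.400: state=(11.487)
t=2.500: state=(11.524)
t=2.600: state=(11.555)
t=2.700: state=(11.582)
t=2.720: state=(11.587)

(x) = (11.587)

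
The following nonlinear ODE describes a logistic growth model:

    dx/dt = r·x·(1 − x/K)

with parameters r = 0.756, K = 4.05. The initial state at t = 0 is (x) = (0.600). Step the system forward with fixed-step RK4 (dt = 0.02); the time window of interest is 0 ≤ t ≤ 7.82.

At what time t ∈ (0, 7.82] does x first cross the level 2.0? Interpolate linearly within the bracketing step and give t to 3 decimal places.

t = 2.281

t=0.000: state=(0.600)
step 1 (dt=0.02): k1=(0.386), k2=(0.388), k3=(0.388), k4=(0.391); state += dt/6·(k1+2k2+2k3+k4)
t=0.020: state=(0.608)
t=0.040: state=(0.616)
t=0.060: state=(0.624)
continuing one RK4 step at a time; state shown every 25 steps (Δt=0.5):
t=0.500: state=(0.820)
t=1.000: state=(1.095)
t=1.500: state=(1.421)
t=2.000: state=(1.786)
t=2.280: state=(1.999)
next step: t=2.300: state=(2.014) — x has crossed 2.0
linear interpolation between t=2.280 (1.99916) and t=2.300 (2.01447) → t≈2.281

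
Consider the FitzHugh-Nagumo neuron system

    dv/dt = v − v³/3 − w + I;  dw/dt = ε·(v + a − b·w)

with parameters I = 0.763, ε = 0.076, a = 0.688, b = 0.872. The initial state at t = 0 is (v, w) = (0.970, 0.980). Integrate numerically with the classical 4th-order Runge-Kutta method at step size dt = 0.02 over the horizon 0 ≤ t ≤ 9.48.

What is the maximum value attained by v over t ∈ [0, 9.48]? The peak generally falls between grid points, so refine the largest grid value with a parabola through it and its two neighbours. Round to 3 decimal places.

max v = 1.473

t=0.000: state=(0.970, 0.980)
step 1 (dt=0.02): k1=(0.449, 0.061), k2=(0.448, 0.061), k3=(0.448, 0.061), k4=(0.448, 0.062); state += dt/6·(k1+2k2+2k3+k4)
t=0.020: state=(0.979, 0.981)
t=0.040: state=(0.988, 0.982)
t=0.060: state=(0.997, 0.984)
continuing one RK4 step at a time; state shown every 25 steps (Δt=0.5):
t=0.500: state=(1.181, 1.014)
t=1.000: state=(1.340, 1.054)
t=1.500: state=(1.430, 1.097)
t=2.000: state=(1.467, 1.142)
t=2.500: state=(1.472, 1.185)
t=3.000: state=(1.458, 1.227)
t=3.500: state=(1.435, 1.267)
t=4.000: state=(1.406, 1.304)
t=4.500: state=(1.374, 1.340)
t=5.000: state=(1.339, 1.372)
t=5.500: state=(1.303, 1.403)
t=6.000: state=(1.265, 1.431)
t=6.500: state=(1.225, 1.456)
t=7.000: state=(1.184, 1.480)
t=7.500: state=(1.140, 1.500)
t=8.000: state=(1.092, 1.519)
t=8.500: state=(1.041, 1.535)
t=9.000: state=(0.985, 1.549)
t=9.480: state=(0.924, 1.559)
largest grid value and its neighbours: v(2.320)=1.47288, v(2.340)=1.47289, v(2.360)=1.47286
parabola through these three points peaks at t≈2.333 with v≈1.47289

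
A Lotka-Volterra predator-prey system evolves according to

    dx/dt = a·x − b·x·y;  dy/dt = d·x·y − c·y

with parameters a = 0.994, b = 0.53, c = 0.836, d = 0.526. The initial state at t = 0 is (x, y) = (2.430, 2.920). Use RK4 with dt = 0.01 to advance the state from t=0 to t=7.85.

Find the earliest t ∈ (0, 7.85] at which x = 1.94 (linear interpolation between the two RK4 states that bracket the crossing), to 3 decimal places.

t=0.000: state=(2.430, 2.920)
step 1 (dt=0.01): k1=(-1.345, 1.291), k2=(-1.350, 1.284), k3=(-1.350, 1.284), k4=(-1.354, 1.276); state += dt/6·(k1+2k2+2k3+k4)
t=0.010: state=(2.417, 2.933)
t=0.020: state=(2.403, 2.946)
t=0.030: state=(2.389, 2.958)
t=0.340: state=(1.947, 3.251)
next step: t=0.350: state=(1.933, 3.257) — x has crossed 1.94
linear interpolation between t=0.340 (1.94702) and t=0.350 (1.93284) → t≈0.345

t = 0.345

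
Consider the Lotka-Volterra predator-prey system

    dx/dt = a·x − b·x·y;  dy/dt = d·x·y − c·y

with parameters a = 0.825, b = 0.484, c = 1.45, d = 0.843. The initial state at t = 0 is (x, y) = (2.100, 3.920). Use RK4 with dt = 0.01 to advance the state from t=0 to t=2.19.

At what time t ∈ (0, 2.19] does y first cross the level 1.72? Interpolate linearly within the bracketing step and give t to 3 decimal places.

t=0.000: state=(2.100, 3.920)
step 1 (dt=0.01): k1=(-2.252, 1.256), k2=(-2.246, 1.220), k3=(-2.246, 1.220), k4=(-2.240, 1.185); state += dt/6·(k1+2k2+2k3+k4)
t=0.010: state=(2.078, 3.932)
t=0.020: state=(2.055, 3.944)
t=0.030: state=(2.033, 3.954)
continuing one RK4 step at a time; state shown every 10 steps (Δt=0.1):
t=0.100: state=(1.882, 4.010)
t=0.200: state=(1.682, 4.030)
t=0.300: state=(1.504, 3.987)
t=0.400: state=(1.350, 3.889)
t=0.500: state=(1.218, 3.748)
t=0.600: state=(1.108, 3.575)
t=0.700: state=(1.017, 3.382)
t=0.800: state=(0.942, 3.177)
t=0.900: state=(0.882, 2.968)
t=1.000: state=(0.834, 2.759)
t=1.100: state=(0.796, 2.556)
t=1.200: state=(0.768, 2.362)
t=1.300: state=(0.747, 2.178)
t=1.400: state=(0.733, 2.005)
t=1.500: state=(0.725, 1.844)
t=1.580: state=(0.723, 1.724)
next step: t=1.590: state=(0.723, 1.710) — y has crossed 1.72
linear interpolation between t=1.580 (1.72433) and t=1.590 (1.70989) → t≈1.583

t = 1.583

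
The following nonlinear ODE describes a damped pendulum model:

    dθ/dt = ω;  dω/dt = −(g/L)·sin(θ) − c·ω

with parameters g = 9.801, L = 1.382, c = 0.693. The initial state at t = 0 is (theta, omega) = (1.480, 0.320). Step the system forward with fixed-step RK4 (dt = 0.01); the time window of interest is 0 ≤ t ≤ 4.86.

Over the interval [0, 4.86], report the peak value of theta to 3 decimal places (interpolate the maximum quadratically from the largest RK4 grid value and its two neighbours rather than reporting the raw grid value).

t=0.000: state=(1.480, 0.320)
step 1 (dt=0.01): k1=(0.320, -7.284), k2=(0.284, -7.260), k3=(0.284, -7.260), k4=(0.247, -7.236); state += dt/6·(k1+2k2+2k3+k4)
t=0.010: state=(1.483, 0.247)
t=0.020: state=(1.485, 0.175)
t=0.030: state=(1.486, 0.104)
continuing one RK4 step at a time; state shown every 20 steps (Δt=0.2):
t=0.200: state=(1.405, -1.038)
t=0.400: state=(1.080, -2.158)
t=0.600: state=(0.570, -2.846)
t=0.800: state=(-0.011, -2.830)
t=1.000: state=(-0.513, -2.101)
t=1.200: state=(-0.825, -0.988)
t=1.400: state=(-0.906, 0.166)
t=1.600: state=(-0.771, 1.141)
t=1.800: state=(-0.473, 1.770)
t=2.000: state=(-0.096, 1.908)
t=2.200: state=(0.256, 1.542)
t=2.400: state=(0.498, 0.838)
t=2.600: state=(0.585, 0.031)
t=2.800: state=(0.517, -0.679)
t=3.000: state=(0.330, -1.141)
t=3.200: state=(0.083, -1.263)
t=3.400: state=(-0.153, -1.046)
t=3.600: state=(-0.319, -0.589)
t=3.800: state=(-0.382, -0.046)
t=4.000: state=(-0.341, 0.438)
t=4.200: state=(-0.219, 0.752)
t=4.400: state=(-0.056, 0.835)
t=4.600: state=(0.100, 0.692)
t=4.800: state=(0.210, 0.390)
t=4.860: state=(0.230, 0.282)
largest grid value and its neighbours: theta(0.030)=1.48634, theta(0.040)=1.48702, theta(0.050)=1.48700
parabola through these three points peaks at t≈0.045 with theta≈1.48710

max theta = 1.487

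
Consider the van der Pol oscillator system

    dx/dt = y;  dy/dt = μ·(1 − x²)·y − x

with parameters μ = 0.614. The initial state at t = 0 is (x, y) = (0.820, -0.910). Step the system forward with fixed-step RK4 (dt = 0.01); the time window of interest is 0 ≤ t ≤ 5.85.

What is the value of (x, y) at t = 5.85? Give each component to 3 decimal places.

t=0.000: state=(0.820, -0.910)
step 1 (dt=0.01): k1=(-0.910, -1.003), k2=(-0.915, -1.004), k3=(-0.915, -1.004), k4=(-0.920, -1.004); state += dt/6·(k1+2k2+2k3+k4)
t=0.010: state=(0.811, -0.920)
t=0.020: state=(0.802, -0.930)
t=0.030: state=(0.792, -0.940)
continuing one RK4 step at a time; state shown every 20 steps (Δt=0.2):
t=0.200: state=(0.618, -1.114)
t=0.400: state=(0.374, -1.326)
t=0.600: state=(0.087, -1.538)
t=0.800: state=(-0.240, -1.721)
t=1.000: state=(-0.596, -1.816)
t=1.200: state=(-0.955, -1.747)
t=1.400: state=(-1.280, -1.471)
t=1.600: state=(-1.533, -1.036)
t=1.800: state=(-1.692, -0.555)
t=2.000: state=(-1.758, -0.128)
t=2.200: state=(-1.749, 0.212)
t=2.400: state=(-1.679, 0.472)
t=2.600: state=(-1.563, 0.681)
t=2.800: state=(-1.408, 0.864)
t=3.000: state=(-1.218, 1.042)
t=3.200: state=(-0.991, 1.233)
t=3.400: state=(-0.723, 1.447)
t=3.600: state=(-0.410, 1.691)
t=3.800: state=(-0.046, 1.946)
t=4.000: state=(0.366, 2.158)
t=4.200: state=(0.807, 2.214)
t=4.400: state=(1.233, 1.995)
t=4.600: state=(1.586, 1.495)
t=4.800: state=(1.823, 0.874)
t=5.000: state=(1.940, 0.314)
t=5.200: state=(1.958, -0.108)
t=5.400: state=(1.905, -0.406)
t=5.600: state=(1.801, -0.622)
t=5.800: state=(1.659, -0.795)
t=5.850: state=(1.618, -0.835)

(x, y) = (1.618, -0.835)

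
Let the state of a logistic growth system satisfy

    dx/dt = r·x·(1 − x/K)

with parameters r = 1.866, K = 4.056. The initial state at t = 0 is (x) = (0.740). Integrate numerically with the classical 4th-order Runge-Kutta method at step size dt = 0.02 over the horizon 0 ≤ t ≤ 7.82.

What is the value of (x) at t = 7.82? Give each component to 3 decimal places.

(x) = (4.056)

t=0.000: state=(0.740)
step 1 (dt=0.02): k1=(1.129), k2=(1.142), k3=(1.142), k4=(1.156); state += dt/6·(k1+2k2+2k3+k4)
t=0.020: state=(0.763)
t=0.040: state=(0.786)
t=0.060: state=(0.810)
continuing one RK4 step at a time; state shown every 25 steps (Δt=0.5):
t=0.500: state=(1.468)
t=1.000: state=(2.395)
t=1.500: state=(3.187)
t=2.000: state=(3.663)
t=2.500: state=(3.892)
t=3.000: state=(3.990)
t=3.500: state=(4.030)
t=4.000: state=(4.046)
t=4.500: state=(4.052)
t=5.000: state=(4.054)
t=5.500: state=(4.055)
t=6.000: state=(4.056)
t=6.500: state=(4.056)
t=7.000: state=(4.056)
t=7.500: state=(4.056)
t=7.820: state=(4.056)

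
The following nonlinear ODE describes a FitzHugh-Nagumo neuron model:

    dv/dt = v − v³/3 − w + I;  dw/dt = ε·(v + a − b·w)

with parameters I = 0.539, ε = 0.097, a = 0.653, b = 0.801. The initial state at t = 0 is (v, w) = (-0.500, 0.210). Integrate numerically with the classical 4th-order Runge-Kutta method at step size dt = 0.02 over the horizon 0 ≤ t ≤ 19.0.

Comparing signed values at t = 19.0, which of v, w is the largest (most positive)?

t=0.000: state=(-0.500, 0.210)
step 1 (dt=0.02): k1=(-0.129, -0.001), k2=(-0.130, -0.002), k3=(-0.130, -0.002), k4=(-0.131, -0.002); state += dt/6·(k1+2k2+2k3+k4)
t=0.020: state=(-0.503, 0.210)
t=0.040: state=(-0.505, 0.210)
t=0.060: state=(-0.508, 0.210)
continuing one RK4 step at a time; state shown every 50 steps (Δt=1):
t=1.000: state=(-0.683, 0.201)
t=2.000: state=(-0.961, 0.170)
t=3.000: state=(-1.217, 0.116)
t=4.000: state=(-1.335, 0.048)
t=5.000: state=(-1.343, -0.020)
t=6.000: state=(-1.302, -0.081)
t=7.000: state=(-1.240, -0.133)
t=8.000: state=(-1.168, -0.175)
t=9.000: state=(-1.087, -0.206)
t=10.000: state=(-0.995, -0.227)
t=11.000: state=(-0.886, -0.237)
t=12.000: state=(-0.744, -0.234)
t=13.000: state=(-0.533, -0.216)
t=14.000: state=(-0.136, -0.172)
t=15.000: state=(0.764, -0.074)
t=16.000: state=(1.731, 0.116)
t=17.000: state=(1.842, 0.339)
t=18.000: state=(1.771, 0.543)
t=19.000: state=(1.683, 0.725)
compare at T: v=1.683, w=0.725

largest component: v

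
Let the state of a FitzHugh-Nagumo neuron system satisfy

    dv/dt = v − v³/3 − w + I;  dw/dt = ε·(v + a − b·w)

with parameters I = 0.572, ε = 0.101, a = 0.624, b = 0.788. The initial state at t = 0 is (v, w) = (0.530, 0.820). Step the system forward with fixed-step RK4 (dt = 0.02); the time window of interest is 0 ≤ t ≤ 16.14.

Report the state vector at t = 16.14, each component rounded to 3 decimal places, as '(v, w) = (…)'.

(v, w) = (-1.644, 0.333)

t=0.000: state=(0.530, 0.820)
step 1 (dt=0.02): k1=(0.232, 0.051), k2=(0.234, 0.051), k3=(0.234, 0.051), k4=(0.235, 0.052); state += dt/6·(k1+2k2+2k3+k4)
t=0.020: state=(0.535, 0.821)
t=0.040: state=(0.539, 0.822)
t=0.060: state=(0.544, 0.823)
continuing one RK4 step at a time; state shown every 50 steps (Δt=1):
t=1.000: state=(0.815, 0.883)
t=2.000: state=(1.121, 0.970)
t=3.000: state=(1.284, 1.075)
t=4.000: state=(1.296, 1.179)
t=5.000: state=(1.229, 1.273)
t=6.000: state=(1.120, 1.350)
t=7.000: state=(0.973, 1.409)
t=8.000: state=(0.763, 1.447)
t=9.000: state=(0.405, 1.455)
t=10.000: state=(-0.402, 1.410)
t=11.000: state=(-1.676, 1.258)
t=12.000: state=(-1.935, 1.040)
t=13.000: state=(-1.880, 0.836)
t=14.000: state=(-1.806, 0.653)
t=15.000: state=(-1.730, 0.492)
t=16.000: state=(-1.654, 0.351)
t=16.140: state=(-1.644, 0.333)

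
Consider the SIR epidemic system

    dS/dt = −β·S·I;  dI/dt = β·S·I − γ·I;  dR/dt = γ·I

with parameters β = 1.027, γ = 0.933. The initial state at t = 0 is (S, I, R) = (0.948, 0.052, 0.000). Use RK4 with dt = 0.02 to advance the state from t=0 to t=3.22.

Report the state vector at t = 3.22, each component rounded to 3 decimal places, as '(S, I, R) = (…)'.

(S, I, R) = (0.801, 0.046, 0.153)

t=0.000: state=(0.948, 0.052, 0.000)
step 1 (dt=0.02): k1=(-0.051, 0.002, 0.049), k2=(-0.051, 0.002, 0.049), k3=(-0.051, 0.002, 0.049), k4=(-0.051, 0.002, 0.049); state += dt/6·(k1+2k2+2k3+k4)
t=0.020: state=(0.947, 0.052, 0.001)
t=0.040: state=(0.946, 0.052, 0.002)
t=0.060: state=(0.945, 0.052, 0.003)
continuing one RK4 step at a time; state shown every 10 steps (Δt=0.2):
t=0.200: state=(0.938, 0.052, 0.010)
t=0.400: state=(0.928, 0.053, 0.020)
t=0.600: state=(0.918, 0.053, 0.029)
t=0.800: state=(0.908, 0.053, 0.039)
t=1.000: state=(0.898, 0.053, 0.049)
t=1.200: state=(0.888, 0.053, 0.059)
t=1.400: state=(0.879, 0.052, 0.069)
t=1.600: state=(0.870, 0.052, 0.078)
t=1.800: state=(0.860, 0.052, 0.088)
t=2.000: state=(0.851, 0.051, 0.098)
t=2.200: state=(0.843, 0.050, 0.107)
t=2.400: state=(0.834, 0.050, 0.116)
t=2.600: state=(0.826, 0.049, 0.126)
t=2.800: state=(0.817, 0.048, 0.135)
t=3.000: state=(0.809, 0.047, 0.144)
t=3.200: state=(0.802, 0.046, 0.152)
t=3.220: state=(0.801, 0.046, 0.153)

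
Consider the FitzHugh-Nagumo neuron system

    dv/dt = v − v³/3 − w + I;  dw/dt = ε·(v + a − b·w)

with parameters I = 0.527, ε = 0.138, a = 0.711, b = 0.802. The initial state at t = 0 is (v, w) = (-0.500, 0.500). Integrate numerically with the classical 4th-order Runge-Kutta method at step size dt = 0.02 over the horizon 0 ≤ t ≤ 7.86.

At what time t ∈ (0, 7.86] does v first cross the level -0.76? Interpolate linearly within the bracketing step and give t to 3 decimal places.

t=0.000: state=(-0.500, 0.500)
step 1 (dt=0.02): k1=(-0.431, -0.026), k2=(-0.434, -0.027), k3=(-0.434, -0.027), k4=(-0.437, -0.027); state += dt/6·(k1+2k2+2k3+k4)
t=0.020: state=(-0.509, 0.499)
t=0.040: state=(-0.517, 0.499)
t=0.060: state=(-0.526, 0.498)
continuing one RK4 step at a time; state shown every 25 steps (Δt=0.5):
t=0.500: state=(-0.751, 0.479)
next step: t=0.520: state=(-0.762, 0.478) — v has crossed -0.76
linear interpolation between t=0.500 (-0.75052) and t=0.520 (-0.76179) → t≈0.517

t = 0.517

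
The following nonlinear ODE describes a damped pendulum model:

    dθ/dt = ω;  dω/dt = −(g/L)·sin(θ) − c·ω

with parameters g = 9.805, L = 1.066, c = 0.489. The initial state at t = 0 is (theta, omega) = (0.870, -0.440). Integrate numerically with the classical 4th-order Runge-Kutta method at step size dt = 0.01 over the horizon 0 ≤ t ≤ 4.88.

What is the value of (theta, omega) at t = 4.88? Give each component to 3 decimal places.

(theta, omega) = (-0.111, -0.681)

t=0.000: state=(0.870, -0.440)
step 1 (dt=0.01): k1=(-0.440, -6.815), k2=(-0.474, -6.785), k3=(-0.474, -6.784), k4=(-0.508, -6.754); state += dt/6·(k1+2k2+2k3+k4)
t=0.010: state=(0.865, -0.508)
t=0.020: state=(0.860, -0.575)
t=0.030: state=(0.854, -0.642)
continuing one RK4 step at a time; state shown every 20 steps (Δt=0.2):
t=0.200: state=(0.656, -1.631)
t=0.400: state=(0.256, -2.256)
t=0.600: state=(-0.193, -2.090)
t=0.800: state=(-0.535, -1.247)
t=1.000: state=(-0.672, -0.109)
t=1.200: state=(-0.583, 0.954)
t=1.400: state=(-0.315, 1.639)
t=1.600: state=(0.032, 1.730)
t=1.800: state=(0.337, 1.230)
t=2.000: state=(0.501, 0.379)
t=2.200: state=(0.486, -0.509)
t=2.400: state=(0.313, -1.157)
t=2.600: state=(0.052, -1.370)
t=2.800: state=(-0.202, -1.100)
t=3.000: state=(-0.365, -0.489)
t=3.200: state=(-0.391, 0.223)
t=3.400: state=(-0.285, 0.797)
t=3.600: state=(-0.093, 1.056)
t=3.800: state=(0.112, 0.935)
t=4.000: state=(0.260, 0.509)
t=4.200: state=(0.307, -0.045)
t=4.400: state=(0.247, -0.533)
t=4.600: state=(0.109, -0.799)
t=4.800: state=(-0.053, -0.770)
t=4.880: state=(-0.111, -0.681)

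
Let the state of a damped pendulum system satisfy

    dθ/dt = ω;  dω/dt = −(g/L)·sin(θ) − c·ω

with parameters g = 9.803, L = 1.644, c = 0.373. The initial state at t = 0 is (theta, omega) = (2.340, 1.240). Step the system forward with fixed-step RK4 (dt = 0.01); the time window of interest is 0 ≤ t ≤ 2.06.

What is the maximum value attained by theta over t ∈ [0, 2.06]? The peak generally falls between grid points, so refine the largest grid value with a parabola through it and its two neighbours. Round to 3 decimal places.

t=0.000: state=(2.340, 1.240)
step 1 (dt=0.01): k1=(1.240, -4.747), k2=(1.216, -4.712), k3=(1.216, -4.713), k4=(1.193, -4.678); state += dt/6·(k1+2k2+2k3+k4)
t=0.010: state=(2.352, 1.193)
t=0.020: state=(2.364, 1.146)
t=0.030: state=(2.375, 1.101)
continuing one RK4 step at a time; state shown every 10 steps (Δt=0.1):
t=0.100: state=(2.441, 0.797)
t=0.200: state=(2.501, 0.406)
t=0.300: state=(2.524, 0.048)
t=0.400: state=(2.511, -0.294)
t=0.500: state=(2.465, -0.638)
t=0.600: state=(2.383, -0.998)
t=0.700: state=(2.264, -1.388)
t=0.800: state=(2.104, -1.814)
t=0.900: state=(1.900, -2.277)
t=1.000: state=(1.648, -2.765)
t=1.100: state=(1.347, -3.246)
t=1.200: state=(1.001, -3.665)
t=1.300: state=(0.619, -3.952)
t=1.400: state=(0.217, -4.043)
t=1.500: state=(-0.182, -3.904)
t=1.600: state=(-0.556, -3.549)
t=1.700: state=(-0.887, -3.031)
t=1.800: state=(-1.160, -2.421)
t=1.900: state=(-1.370, -1.774)
t=2.000: state=(-1.515, -1.128)
t=2.060: state=(-1.571, -0.750)
largest grid value and its neighbours: theta(0.300)=2.52365, theta(0.310)=2.52396, theta(0.320)=2.52392
parabola through these three points peaks at t≈0.314 with theta≈2.52398

max theta = 2.524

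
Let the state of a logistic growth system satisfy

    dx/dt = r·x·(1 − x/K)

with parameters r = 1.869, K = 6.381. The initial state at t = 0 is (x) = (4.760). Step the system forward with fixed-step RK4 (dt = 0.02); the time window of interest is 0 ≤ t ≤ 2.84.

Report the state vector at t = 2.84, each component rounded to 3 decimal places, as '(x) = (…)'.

t=0.000: state=(4.760)
step 1 (dt=0.02): k1=(2.260), k2=(2.239), k3=(2.239), k4=(2.218); state += dt/6·(k1+2k2+2k3+k4)
t=0.020: state=(4.805)
t=0.040: state=(4.849)
t=0.060: state=(4.892)
continuing one RK4 step at a time; state shown every 5 steps (Δt=0.1):
t=0.100: state=(4.975)
t=0.200: state=(5.170)
t=0.300: state=(5.342)
t=0.400: state=(5.495)
t=0.500: state=(5.628)
t=0.600: state=(5.744)
t=0.700: state=(5.843)
t=0.800: state=(5.928)
t=0.900: state=(6.001)
t=1.000: state=(6.062)
t=1.100: state=(6.115)
t=1.200: state=(6.158)
t=1.300: state=(6.195)
t=1.400: state=(6.226)
t=1.500: state=(6.252)
t=1.600: state=(6.274)
t=1.700: state=(6.292)
t=1.800: state=(6.307)
t=1.900: state=(6.319)
t=2.000: state=(6.330)
t=2.100: state=(6.338)
t=2.200: state=(6.346)
t=2.300: state=(6.352)
t=2.400: state=(6.357)
t=2.500: state=(6.361)
t=2.600: state=(6.364)
t=2.700: state=(6.367)
t=2.800: state=(6.369)
t=2.840: state=(6.370)

(x) = (6.370)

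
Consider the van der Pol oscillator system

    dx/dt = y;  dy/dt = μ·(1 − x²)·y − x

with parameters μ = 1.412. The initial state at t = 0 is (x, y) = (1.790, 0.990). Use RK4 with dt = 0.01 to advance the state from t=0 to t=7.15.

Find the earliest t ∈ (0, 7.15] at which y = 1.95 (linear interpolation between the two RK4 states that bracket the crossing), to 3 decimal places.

t = 5.963

t=0.000: state=(1.790, 0.990)
step 1 (dt=0.01): k1=(0.990, -4.871), k2=(0.966, -4.824), k3=(0.966, -4.824), k4=(0.942, -4.777); state += dt/6·(k1+2k2+2k3+k4)
t=0.010: state=(1.800, 0.942)
t=0.020: state=(1.809, 0.894)
t=0.030: state=(1.818, 0.848)
continuing one RK4 step at a time; state shown every 25 steps (Δt=0.25):
t=0.250: state=(1.913, 0.102)
t=0.500: state=(1.884, -0.271)
t=0.750: state=(1.795, -0.429)
t=1.000: state=(1.675, -0.524)
t=1.250: state=(1.533, -0.610)
t=1.500: state=(1.368, -0.715)
t=1.750: state=(1.172, -0.863)
t=2.000: state=(0.930, -1.089)
t=2.250: state=(0.616, -1.460)
t=2.500: state=(0.180, -2.070)
t=2.750: state=(-0.438, -2.873)
t=3.000: state=(-1.200, -2.971)
t=3.250: state=(-1.784, -1.555)
t=3.500: state=(-1.998, -0.298)
t=3.750: state=(-1.998, 0.206)
t=4.000: state=(-1.921, 0.386)
t=4.250: state=(-1.812, 0.473)
t=4.500: state=(-1.686, 0.542)
t=4.750: state=(-1.541, 0.618)
t=5.000: state=(-1.375, 0.718)
t=5.250: state=(-1.178, 0.862)
t=5.500: state=(-0.937, 1.086)
t=5.750: state=(-0.624, 1.452)
t=5.960: state=(-0.271, 1.942)
next step: t=5.970: state=(-0.251, 1.970) — y has crossed 1.95
linear interpolation between t=5.960 (1.94167) and t=5.970 (1.97001) → t≈5.963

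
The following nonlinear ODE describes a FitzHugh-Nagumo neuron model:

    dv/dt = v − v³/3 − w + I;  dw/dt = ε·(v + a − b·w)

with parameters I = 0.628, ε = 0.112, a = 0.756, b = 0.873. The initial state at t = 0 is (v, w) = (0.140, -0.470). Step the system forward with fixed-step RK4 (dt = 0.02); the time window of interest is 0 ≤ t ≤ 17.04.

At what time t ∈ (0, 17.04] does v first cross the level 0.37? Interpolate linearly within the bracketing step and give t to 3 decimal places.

t = 0.173

t=0.000: state=(0.140, -0.470)
step 1 (dt=0.02): k1=(1.237, 0.146), k2=(1.248, 0.148), k3=(1.248, 0.148), k4=(1.259, 0.149); state += dt/6·(k1+2k2+2k3+k4)
t=0.020: state=(0.165, -0.467)
t=0.040: state=(0.190, -0.464)
t=0.060: state=(0.216, -0.461)
t=0.160: state=(0.352, -0.445)
next step: t=0.180: state=(0.380, -0.442) — v has crossed 0.37
linear interpolation between t=0.160 (0.35177) and t=0.180 (0.38019) → t≈0.173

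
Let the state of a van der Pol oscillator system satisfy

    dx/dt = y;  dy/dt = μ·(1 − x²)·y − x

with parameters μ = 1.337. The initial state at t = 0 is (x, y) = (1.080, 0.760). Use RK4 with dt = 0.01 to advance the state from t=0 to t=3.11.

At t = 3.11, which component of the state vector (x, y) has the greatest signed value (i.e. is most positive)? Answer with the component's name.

t=0.000: state=(1.080, 0.760)
step 1 (dt=0.01): k1=(0.760, -1.249), k2=(0.754, -1.260), k3=(0.754, -1.260), k4=(0.747, -1.270); state += dt/6·(k1+2k2+2k3+k4)
t=0.010: state=(1.088, 0.747)
t=0.020: state=(1.095, 0.735)
t=0.030: state=(1.102, 0.722)
continuing one RK4 step at a time; state shown every 20 steps (Δt=0.2):
t=0.200: state=(1.205, 0.479)
t=0.400: state=(1.271, 0.184)
t=0.600: state=(1.281, -0.080)
t=0.800: state=(1.242, -0.302)
t=1.000: state=(1.161, -0.496)
t=1.200: state=(1.044, -0.683)
t=1.400: state=(0.887, -0.890)
t=1.600: state=(0.684, -1.151)
t=1.800: state=(0.420, -1.506)
t=2.000: state=(0.073, -1.989)
t=2.200: state=(-0.381, -2.541)
t=2.400: state=(-0.926, -2.811)
t=2.600: state=(-1.449, -2.270)
t=2.800: state=(-1.795, -1.181)
t=3.000: state=(-1.939, -0.327)
t=3.110: state=(-1.958, -0.041)
compare at T: x=-1.958, y=-0.041

largest component: y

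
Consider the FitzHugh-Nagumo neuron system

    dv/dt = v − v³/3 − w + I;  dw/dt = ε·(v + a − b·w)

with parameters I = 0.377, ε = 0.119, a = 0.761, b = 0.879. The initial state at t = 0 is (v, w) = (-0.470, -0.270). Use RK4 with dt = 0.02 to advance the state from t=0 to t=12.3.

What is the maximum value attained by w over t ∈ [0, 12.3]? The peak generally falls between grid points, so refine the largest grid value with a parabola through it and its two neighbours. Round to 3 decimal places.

t=0.000: state=(-0.470, -0.270)
step 1 (dt=0.02): k1=(0.212, 0.063), k2=(0.213, 0.063), k3=(0.213, 0.063), k4=(0.214, 0.063); state += dt/6·(k1+2k2+2k3+k4)
t=0.020: state=(-0.466, -0.269)
t=0.040: state=(-0.461, -0.267)
t=0.060: state=(-0.457, -0.266)
continuing one RK4 step at a time; state shown every 25 steps (Δt=0.5):
t=0.500: state=(-0.349, -0.236)
t=1.000: state=(-0.184, -0.196)
t=1.500: state=(0.054, -0.146)
t=2.000: state=(0.406, -0.081)
t=2.500: state=(0.884, 0.004)
t=3.000: state=(1.358, 0.114)
t=3.500: state=(1.632, 0.240)
t=4.000: state=(1.713, 0.369)
t=4.500: state=(1.704, 0.494)
t=5.000: state=(1.662, 0.611)
t=5.500: state=(1.607, 0.718)
t=6.000: state=(1.546, 0.817)
t=6.500: state=(1.481, 0.907)
t=7.000: state=(1.413, 0.989)
t=7.500: state=(1.341, 1.063)
t=8.000: state=(1.264, 1.128)
t=8.500: state=(1.180, 1.186)
t=9.000: state=(1.086, 1.235)
t=9.500: state=(0.979, 1.276)
t=10.000: state=(0.850, 1.308)
t=10.500: state=(0.687, 1.331)
t=11.000: state=(0.464, 1.341)
t=11.500: state=(0.132, 1.334)
t=12.000: state=(-0.394, 1.304)
t=12.300: state=(-0.824, 1.269)
largest grid value and its neighbours: w(11.060)=1.34086, w(11.080)=1.34087, w(11.100)=1.34087
parabola through these three points peaks at t≈11.085 with w≈1.34088

max w = 1.341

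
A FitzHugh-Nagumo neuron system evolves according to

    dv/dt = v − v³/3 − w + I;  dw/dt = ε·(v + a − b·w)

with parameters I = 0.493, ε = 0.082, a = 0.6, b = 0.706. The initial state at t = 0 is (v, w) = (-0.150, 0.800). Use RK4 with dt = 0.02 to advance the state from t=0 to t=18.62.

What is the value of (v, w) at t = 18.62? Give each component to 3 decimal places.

(v, w) = (-0.227, -0.247)

t=0.000: state=(-0.150, 0.800)
step 1 (dt=0.02): k1=(-0.456, -0.009), k2=(-0.460, -0.010), k3=(-0.460, -0.010), k4=(-0.465, -0.010); state += dt/6·(k1+2k2+2k3+k4)
t=0.020: state=(-0.159, 0.800)
t=0.040: state=(-0.169, 0.800)
t=0.060: state=(-0.178, 0.799)
continuing one RK4 step at a time; state shown every 50 steps (Δt=1):
t=1.000: state=(-0.852, 0.766)
t=2.000: state=(-1.603, 0.669)
t=3.000: state=(-1.754, 0.543)
t=4.000: state=(-1.722, 0.421)
t=5.000: state=(-1.666, 0.310)
t=6.000: state=(-1.607, 0.210)
t=7.000: state=(-1.547, 0.121)
t=8.000: state=(-1.487, 0.041)
t=9.000: state=(-1.425, -0.030)
t=10.000: state=(-1.362, -0.091)
t=11.000: state=(-1.296, -0.144)
t=12.000: state=(-1.227, -0.189)
t=13.000: state=(-1.154, -0.225)
t=14.000: state=(-1.073, -0.254)
t=15.000: state=(-0.981, -0.273)
t=16.000: state=(-0.869, -0.284)
t=17.000: state=(-0.718, -0.284)
t=18.000: state=(-0.479, -0.269)
t=18.620: state=(-0.227, -0.247)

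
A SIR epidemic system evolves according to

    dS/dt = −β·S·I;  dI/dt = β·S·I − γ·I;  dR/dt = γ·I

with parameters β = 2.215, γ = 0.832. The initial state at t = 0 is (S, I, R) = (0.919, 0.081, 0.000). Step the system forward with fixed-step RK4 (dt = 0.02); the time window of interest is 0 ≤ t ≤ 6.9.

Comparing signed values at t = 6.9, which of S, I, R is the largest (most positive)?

t=0.000: state=(0.919, 0.081, 0.000)
step 1 (dt=0.02): k1=(-0.165, 0.097, 0.067), k2=(-0.167, 0.098, 0.068), k3=(-0.167, 0.098, 0.068), k4=(-0.168, 0.099, 0.069); state += dt/6·(k1+2k2+2k3+k4)
t=0.020: state=(0.916, 0.083, 0.001)
t=0.040: state=(0.912, 0.085, 0.003)
t=0.060: state=(0.909, 0.087, 0.004)
continuing one RK4 step at a time; state shown every 25 steps (Δt=0.5):
t=0.500: state=(0.815, 0.140, 0.045)
t=1.000: state=(0.671, 0.211, 0.118)
t=1.500: state=(0.513, 0.268, 0.219)
t=2.000: state=(0.376, 0.288, 0.336)
t=2.500: state=(0.275, 0.272, 0.454)
t=3.000: state=(0.207, 0.233, 0.559)
t=3.500: state=(0.164, 0.189, 0.647)
t=4.000: state=(0.136, 0.147, 0.717)
t=4.500: state=(0.118, 0.112, 0.770)
t=5.000: state=(0.106, 0.083, 0.810)
t=5.500: state=(0.098, 0.062, 0.840)
t=6.000: state=(0.093, 0.045, 0.862)
t=6.500: state=(0.089, 0.033, 0.878)
t=6.900: state=(0.086, 0.025, 0.888)
compare at T: S=0.086, I=0.025, R=0.888

largest component: R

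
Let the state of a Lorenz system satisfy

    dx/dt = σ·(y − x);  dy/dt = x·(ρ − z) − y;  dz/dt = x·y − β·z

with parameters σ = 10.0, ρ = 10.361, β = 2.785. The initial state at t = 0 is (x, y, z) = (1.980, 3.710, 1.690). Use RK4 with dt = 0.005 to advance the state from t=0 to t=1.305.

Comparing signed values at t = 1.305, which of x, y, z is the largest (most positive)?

t=0.000: state=(1.980, 3.710, 1.690)
step 1 (dt=0.005): k1=(17.300, 13.459, 2.639), k2=(17.204, 13.787, 2.849), k3=(17.215, 13.783, 2.849), k4=(17.128, 14.107, 3.061); state += dt/6·(k1+2k2+2k3+k4)
t=0.005: state=(2.066, 3.779, 1.704)
t=0.010: state=(2.151, 3.851, 1.721)
t=0.015: state=(2.236, 3.926, 1.739)
continuing one RK4 step at a time; state shown every 10 steps (Δt=0.05):
t=0.050: state=(2.827, 4.534, 1.936)
t=0.100: state=(3.722, 5.617, 2.463)
t=0.150: state=(4.732, 6.877, 3.382)
t=0.200: state=(5.853, 8.162, 4.813)
t=0.250: state=(6.995, 9.193, 6.816)
t=0.300: state=(7.972, 9.592, 9.253)
t=0.350: state=(8.528, 9.059, 11.693)
t=0.400: state=(8.459, 7.647, 13.523)
t=0.450: state=(7.754, 5.822, 14.326)
t=0.500: state=(6.626, 4.153, 14.130)
t=0.550: state=(5.381, 2.959, 13.276)
t=0.600: state=(4.265, 2.259, 12.127)
t=0.650: state=(3.396, 1.931, 10.918)
t=0.700: state=(2.794, 1.838, 9.766)
t=0.750: state=(2.425, 1.890, 8.721)
t=0.800: state=(2.243, 2.037, 7.799)
t=0.850: state=(2.207, 2.258, 7.007)
t=0.900: state=(2.287, 2.552, 6.347)
t=0.950: state=(2.468, 2.924, 5.825)
t=1.000: state=(2.742, 3.382, 5.451)
t=1.050: state=(3.108, 3.933, 5.241)
t=1.100: state=(3.567, 4.578, 5.224)
t=1.150: state=(4.116, 5.299, 5.432)
t=1.200: state=(4.743, 6.058, 5.904)
t=1.250: state=(5.416, 6.775, 6.665)
t=1.300: state=(6.078, 7.338, 7.704)
t=1.305: state=(6.141, 7.381, 7.821)
compare at T: x=6.141, y=7.381, z=7.821

largest component: z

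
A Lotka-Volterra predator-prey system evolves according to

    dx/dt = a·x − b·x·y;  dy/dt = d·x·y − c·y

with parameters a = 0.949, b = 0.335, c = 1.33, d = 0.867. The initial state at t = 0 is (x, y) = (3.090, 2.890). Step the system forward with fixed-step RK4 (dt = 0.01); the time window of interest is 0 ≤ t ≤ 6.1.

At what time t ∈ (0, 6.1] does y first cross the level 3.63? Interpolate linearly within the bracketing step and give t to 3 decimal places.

t=0.000: state=(3.090, 2.890)
step 1 (dt=0.01): k1=(-0.059, 3.899), k2=(-0.079, 3.924), k3=(-0.079, 3.924), k4=(-0.100, 3.950); state += dt/6·(k1+2k2+2k3+k4)
t=0.010: state=(3.089, 2.929)
t=0.020: state=(3.088, 2.969)
t=0.030: state=(3.086, 3.009)
t=0.170: state=(3.018, 3.621)
next step: t=0.180: state=(3.010, 3.668) — y has crossed 3.63
linear interpolation between t=0.170 (3.62139) and t=0.180 (3.66816) → t≈0.172

t = 0.172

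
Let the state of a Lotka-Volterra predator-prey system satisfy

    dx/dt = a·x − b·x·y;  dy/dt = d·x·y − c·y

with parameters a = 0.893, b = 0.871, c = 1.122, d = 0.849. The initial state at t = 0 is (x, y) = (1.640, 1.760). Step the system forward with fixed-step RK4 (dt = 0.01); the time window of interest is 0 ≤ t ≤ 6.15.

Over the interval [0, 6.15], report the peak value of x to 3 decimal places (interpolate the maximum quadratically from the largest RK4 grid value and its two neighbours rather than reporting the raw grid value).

t=0.000: state=(1.640, 1.760)
step 1 (dt=0.01): k1=(-1.050, 0.476), k2=(-1.050, 0.469), k3=(-1.050, 0.469), k4=(-1.049, 0.461); state += dt/6·(k1+2k2+2k3+k4)
t=0.010: state=(1.630, 1.765)
t=0.020: state=(1.619, 1.769)
t=0.030: state=(1.609, 1.774)
continuing one RK4 step at a time; state shown every 20 steps (Δt=0.2):
t=0.200: state=(1.434, 1.825)
t=0.400: state=(1.245, 1.830)
t=0.600: state=(1.086, 1.782)
t=0.800: state=(0.959, 1.693)
t=1.000: state=(0.862, 1.578)
t=1.200: state=(0.792, 1.450)
t=1.400: state=(0.744, 1.320)
t=1.600: state=(0.714, 1.193)
t=1.800: state=(0.701, 1.075)
t=2.000: state=(0.702, 0.967)
t=2.200: state=(0.715, 0.871)
t=2.400: state=(0.740, 0.788)
t=2.600: state=(0.776, 0.716)
t=2.800: state=(0.823, 0.655)
t=3.000: state=(0.882, 0.605)
t=3.200: state=(0.953, 0.565)
t=3.400: state=(1.035, 0.534)
t=3.600: state=(1.130, 0.513)
t=3.800: state=(1.237, 0.501)
t=4.000: state=(1.356, 0.498)
t=4.200: state=(1.486, 0.507)
t=4.400: state=(1.623, 0.527)
t=4.600: state=(1.766, 0.562)
t=4.800: state=(1.906, 0.613)
t=5.000: state=(2.036, 0.685)
t=5.200: state=(2.143, 0.780)
t=5.400: state=(2.214, 0.903)
t=5.600: state=(2.233, 1.053)
t=5.800: state=(2.189, 1.226)
t=6.000: state=(2.081, 1.409)
t=6.150: state=(1.962, 1.541)
largest grid value and its neighbours: x(5.560)=2.23373, x(5.570)=2.23373, x(5.580)=2.23357
parabola through these three points peaks at t≈5.565 with x≈2.23375

max x = 2.234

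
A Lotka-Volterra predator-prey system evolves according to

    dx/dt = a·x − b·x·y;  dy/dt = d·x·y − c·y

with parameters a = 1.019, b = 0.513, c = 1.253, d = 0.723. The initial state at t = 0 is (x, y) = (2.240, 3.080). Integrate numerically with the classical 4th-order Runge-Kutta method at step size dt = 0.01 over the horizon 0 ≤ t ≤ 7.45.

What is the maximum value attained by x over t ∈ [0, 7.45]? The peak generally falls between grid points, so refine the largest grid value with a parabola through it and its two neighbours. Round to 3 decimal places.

t=0.000: state=(2.240, 3.080)
step 1 (dt=0.01): k1=(-1.257, 1.129), k2=(-1.260, 1.117), k3=(-1.260, 1.117), k4=(-1.262, 1.105); state += dt/6·(k1+2k2+2k3+k4)
t=0.010: state=(2.227, 3.091)
t=0.020: state=(2.215, 3.102)
t=0.030: state=(2.202, 3.113)
continuing one RK4 step at a time; state shown every 25 steps (Δt=0.25):
t=0.250: state=(1.919, 3.279)
t=0.500: state=(1.620, 3.298)
t=0.750: state=(1.380, 3.159)
t=1.000: state=(1.205, 2.915)
t=1.250: state=(1.090, 2.620)
t=1.500: state=(1.025, 2.317)
t=1.750: state=(1.000, 2.033)
t=2.000: state=(1.011, 1.781)
t=2.250: state=(1.053, 1.569)
t=2.500: state=(1.123, 1.395)
t=2.750: state=(1.223, 1.261)
t=3.000: state=(1.351, 1.162)
t=3.250: state=(1.508, 1.100)
t=3.500: state=(1.694, 1.074)
t=3.750: state=(1.903, 1.086)
t=4.000: state=(2.130, 1.143)
t=4.250: state=(2.358, 1.253)
t=4.500: state=(2.563, 1.430)
t=4.750: state=(2.710, 1.686)
t=5.000: state=(2.758, 2.024)
t=5.250: state=(2.677, 2.423)
t=5.500: state=(2.466, 2.824)
t=5.750: state=(2.167, 3.141)
t=6.000: state=(1.846, 3.300)
t=6.250: state=(1.559, 3.279)
t=6.500: state=(1.334, 3.110)
t=6.750: state=(1.173, 2.849)
t=7.000: state=(1.071, 2.549)
t=7.250: state=(1.016, 2.249)
t=7.450: state=(1.000, 2.025)
largest grid value and its neighbours: x(4.960)=2.75861, x(4.970)=2.75881, x(4.980)=2.75881
parabola through these three points peaks at t≈4.975 with x≈2.75884

max x = 2.759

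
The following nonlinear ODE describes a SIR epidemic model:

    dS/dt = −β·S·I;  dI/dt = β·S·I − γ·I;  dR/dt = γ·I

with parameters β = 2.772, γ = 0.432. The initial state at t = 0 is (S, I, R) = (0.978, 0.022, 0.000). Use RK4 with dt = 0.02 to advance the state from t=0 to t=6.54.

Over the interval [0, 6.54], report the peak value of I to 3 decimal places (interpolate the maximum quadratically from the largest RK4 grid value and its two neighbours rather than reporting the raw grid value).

t=0.000: state=(0.978, 0.022, 0.000)
step 1 (dt=0.02): k1=(-0.060, 0.050, 0.010), k2=(-0.061, 0.051, 0.010), k3=(-0.061, 0.051, 0.010), k4=(-0.062, 0.052, 0.010); state += dt/6·(k1+2k2+2k3+k4)
t=0.020: state=(0.977, 0.023, 0.000)
t=0.040: state=(0.976, 0.024, 0.000)
t=0.060: state=(0.974, 0.025, 0.001)
continuing one RK4 step at a time; state shown every 25 steps (Δt=0.5):
t=0.500: state=(0.925, 0.067, 0.009)
t=1.000: state=(0.788, 0.178, 0.034)
t=1.500: state=(0.543, 0.365, 0.092)
t=2.000: state=(0.291, 0.520, 0.189)
t=2.500: state=(0.136, 0.557, 0.307)
t=3.000: state=(0.065, 0.512, 0.424)
t=3.500: state=(0.033, 0.440, 0.527)
t=4.000: state=(0.019, 0.367, 0.614)
t=4.500: state=(0.012, 0.302, 0.686)
t=5.000: state=(0.008, 0.247, 0.745)
t=5.500: state=(0.006, 0.201, 0.793)
t=6.000: state=(0.005, 0.163, 0.832)
t=6.500: state=(0.004, 0.132, 0.864)
t=6.540: state=(0.004, 0.130, 0.866)
largest grid value and its neighbours: I(2.400)=0.55790, I(2.420)=0.55791, I(2.440)=0.55778
parabola through these three points peaks at t≈2.412 with I≈0.55792

max I = 0.558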